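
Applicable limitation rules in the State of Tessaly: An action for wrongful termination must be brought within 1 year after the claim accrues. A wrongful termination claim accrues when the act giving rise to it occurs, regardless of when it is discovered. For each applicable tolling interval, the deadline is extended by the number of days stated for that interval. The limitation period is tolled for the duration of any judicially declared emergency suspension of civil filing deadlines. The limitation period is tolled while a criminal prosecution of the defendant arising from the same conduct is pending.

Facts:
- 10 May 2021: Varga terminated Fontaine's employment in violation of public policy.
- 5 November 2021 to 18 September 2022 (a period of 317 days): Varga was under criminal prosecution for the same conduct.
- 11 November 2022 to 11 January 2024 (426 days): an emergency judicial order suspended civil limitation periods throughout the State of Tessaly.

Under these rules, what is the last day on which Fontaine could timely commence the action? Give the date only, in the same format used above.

The claim accrued on 10 May 2021, the date of the act.
Adding the 1 year base period to 10 May 2021 gives a deadline of 10 May 2022, before any tolling.
The pending criminal prosecution from 5 November 2021 to 18 September 2022 tolled the period for 317 days, extending the deadline to 23 March 2023.
The emergency suspension of filing deadlines from 11 November 2022 to 11 January 2024 tolled the period for 426 days, extending the deadline to 22 May 2024.

22 May 2024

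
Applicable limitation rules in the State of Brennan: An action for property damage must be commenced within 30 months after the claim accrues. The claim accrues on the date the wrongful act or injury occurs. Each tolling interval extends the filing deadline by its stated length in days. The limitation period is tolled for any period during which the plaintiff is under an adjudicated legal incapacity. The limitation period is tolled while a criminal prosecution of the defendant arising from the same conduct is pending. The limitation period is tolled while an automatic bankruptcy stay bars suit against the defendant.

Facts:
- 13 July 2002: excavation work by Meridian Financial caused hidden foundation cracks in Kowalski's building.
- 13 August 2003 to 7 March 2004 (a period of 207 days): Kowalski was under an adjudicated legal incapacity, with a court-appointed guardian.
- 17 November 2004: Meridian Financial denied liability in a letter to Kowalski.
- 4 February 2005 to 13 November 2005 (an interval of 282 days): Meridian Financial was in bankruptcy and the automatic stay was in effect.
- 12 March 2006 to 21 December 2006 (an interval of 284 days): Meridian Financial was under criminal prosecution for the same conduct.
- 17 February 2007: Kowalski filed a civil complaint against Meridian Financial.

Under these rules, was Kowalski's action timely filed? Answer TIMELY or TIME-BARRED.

TIMELY

The limitation period began to run on 13 July 2002.
30 months from 13 July 2002 is 13 January 2005.
The plaintiff's legal incapacity from 13 August 2003 to 7 March 2004 tolled the period for 207 days, extending the deadline to 8 August 2005.
Because the automatic bankruptcy stay ran from 4 February 2005 to 13 November 2005, the deadline is extended by 282 days to 17 May 2006.
The period was tolled for 284 days by the pending criminal prosecution (12 March 2006 to 21 December 2006), pushing the deadline to 25 February 2007.
Nothing else in the chronology tolls or restarts the period.
Filing on 17 February 2007 beat the 25 February 2007 deadline — the action is timely.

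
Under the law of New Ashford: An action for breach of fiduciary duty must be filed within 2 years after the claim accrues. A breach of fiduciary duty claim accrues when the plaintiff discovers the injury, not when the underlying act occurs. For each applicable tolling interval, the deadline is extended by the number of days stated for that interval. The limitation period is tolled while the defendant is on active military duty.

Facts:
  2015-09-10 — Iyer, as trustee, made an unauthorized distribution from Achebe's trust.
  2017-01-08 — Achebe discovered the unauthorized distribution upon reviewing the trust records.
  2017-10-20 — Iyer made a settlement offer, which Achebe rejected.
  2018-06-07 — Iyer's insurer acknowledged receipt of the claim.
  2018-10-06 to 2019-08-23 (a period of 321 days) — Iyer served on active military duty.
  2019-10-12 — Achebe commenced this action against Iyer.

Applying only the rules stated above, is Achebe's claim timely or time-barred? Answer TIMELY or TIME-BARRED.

The claim did not accrue until Achebe discovered the injury on 2017-01-08; the 2015-09-10 act date does not start the clock under the stated rule.
Adding the 2 years base period to 2017-01-08 gives a deadline of 2019-01-08, before any tolling.
The defendant's active military service from 2018-10-06 to 2019-08-23 tolled the period for 321 days, extending the deadline to 2019-11-25.
The other events in the timeline have no effect on the limitation period under the stated rules.
Filing on 2019-10-12 beat the 2019-11-25 deadline — the action is timely.

TIMELY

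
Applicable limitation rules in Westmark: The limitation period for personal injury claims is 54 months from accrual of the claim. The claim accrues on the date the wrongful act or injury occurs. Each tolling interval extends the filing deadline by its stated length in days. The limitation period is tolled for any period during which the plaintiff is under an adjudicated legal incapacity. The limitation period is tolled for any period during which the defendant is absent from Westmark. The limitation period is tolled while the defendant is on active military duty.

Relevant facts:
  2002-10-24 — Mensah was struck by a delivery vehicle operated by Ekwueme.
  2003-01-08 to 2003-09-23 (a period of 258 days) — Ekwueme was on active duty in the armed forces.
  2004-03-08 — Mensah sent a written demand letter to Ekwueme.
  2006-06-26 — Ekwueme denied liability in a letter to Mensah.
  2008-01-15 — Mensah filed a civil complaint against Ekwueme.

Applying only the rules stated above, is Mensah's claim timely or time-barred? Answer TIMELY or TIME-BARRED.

The claim accrued on 2002-10-24, when the wrongful act occurred.
Adding the 54 months base period to 2002-10-24 gives a deadline of 2007-04-24, before any tolling.
The defendant's active military service from 2003-01-08 to 2003-09-23 tolled the period for 258 days, extending the deadline to 2008-01-07.
The other events in the timeline have no effect on the limitation period under the stated rules.
Mensah filed on 2008-01-15, after the 2008-01-07 deadline, so the action is time-barred.

TIME-BARRED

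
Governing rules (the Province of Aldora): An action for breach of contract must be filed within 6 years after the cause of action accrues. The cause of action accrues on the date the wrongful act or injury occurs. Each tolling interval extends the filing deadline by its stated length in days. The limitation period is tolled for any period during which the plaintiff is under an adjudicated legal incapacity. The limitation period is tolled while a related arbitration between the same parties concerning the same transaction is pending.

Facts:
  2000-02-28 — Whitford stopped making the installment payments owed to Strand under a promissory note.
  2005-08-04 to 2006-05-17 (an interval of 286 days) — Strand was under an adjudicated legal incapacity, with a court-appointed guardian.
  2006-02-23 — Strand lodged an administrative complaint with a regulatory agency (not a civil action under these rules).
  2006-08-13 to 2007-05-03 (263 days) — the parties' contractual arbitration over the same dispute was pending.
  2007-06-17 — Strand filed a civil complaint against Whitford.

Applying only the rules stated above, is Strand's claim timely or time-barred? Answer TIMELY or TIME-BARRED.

The claim accrued on 2000-02-28, when the wrongful act occurred.
6 years from 2000-02-28 is 2006-02-28.
The period was tolled for 286 days by the plaintiff's legal incapacity (2005-08-04 to 2006-05-17), pushing the deadline to 2006-12-11.
The period was tolled for 263 days by the pending related arbitration (2006-08-13 to 2007-05-03), pushing the deadline to 2007-08-31.
The other events in the timeline have no effect on the limitation period under the stated rules.
Strand filed on 2007-06-17, before the 2007-08-31 deadline, so the action is timely.

TIMELY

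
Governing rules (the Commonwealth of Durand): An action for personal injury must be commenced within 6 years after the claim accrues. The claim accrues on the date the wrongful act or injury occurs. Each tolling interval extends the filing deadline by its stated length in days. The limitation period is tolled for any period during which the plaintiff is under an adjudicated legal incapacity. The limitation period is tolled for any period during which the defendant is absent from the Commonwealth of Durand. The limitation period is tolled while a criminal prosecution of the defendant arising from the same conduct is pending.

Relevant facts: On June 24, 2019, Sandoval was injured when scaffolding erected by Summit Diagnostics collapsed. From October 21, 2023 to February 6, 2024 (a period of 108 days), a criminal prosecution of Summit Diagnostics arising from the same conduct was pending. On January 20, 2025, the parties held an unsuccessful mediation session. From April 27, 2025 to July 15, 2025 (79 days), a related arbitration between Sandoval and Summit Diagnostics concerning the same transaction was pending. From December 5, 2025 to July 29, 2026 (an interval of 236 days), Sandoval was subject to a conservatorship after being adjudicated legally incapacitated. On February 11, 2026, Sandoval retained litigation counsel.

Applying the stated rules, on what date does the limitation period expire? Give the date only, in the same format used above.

The claim accrued on June 24, 2019, the date of the act.
The untolled deadline — 6 years after June 24, 2019 — is June 24, 2025.
The period was tolled for 108 days by the pending criminal prosecution (October 21, 2023 to February 6, 2024), pushing the deadline to October 10, 2025.
The plaintiff's legal incapacity starting December 5, 2025 came too late — the period had run on October 10, 2025 — and so does not extend the deadline.
The pending related arbitration from April 27, 2025 to July 15, 2025 does not toll the period, because no stated rule makes a pending arbitration a tolling event.
None of the other events listed affects the running of the period under the stated rules.

October 10, 2025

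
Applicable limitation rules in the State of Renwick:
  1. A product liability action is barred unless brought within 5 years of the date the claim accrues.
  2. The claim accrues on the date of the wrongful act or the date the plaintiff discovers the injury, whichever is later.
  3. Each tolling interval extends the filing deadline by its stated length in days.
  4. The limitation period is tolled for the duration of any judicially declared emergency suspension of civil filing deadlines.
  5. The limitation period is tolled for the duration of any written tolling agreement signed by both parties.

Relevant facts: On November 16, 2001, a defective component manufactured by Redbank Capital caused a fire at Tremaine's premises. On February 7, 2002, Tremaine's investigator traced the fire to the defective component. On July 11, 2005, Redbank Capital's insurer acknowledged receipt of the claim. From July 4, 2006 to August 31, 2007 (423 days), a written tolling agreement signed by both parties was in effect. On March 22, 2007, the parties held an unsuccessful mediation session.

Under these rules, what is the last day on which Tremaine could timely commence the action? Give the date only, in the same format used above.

April 5, 2008

The claim accrued on February 7, 2002 — the later of the November 16, 2001 act and the February 7, 2002 discovery.
5 years from February 7, 2002 is February 7, 2007.
The written tolling agreement from July 4, 2006 to August 31, 2007 tolled the period for 423 days, extending the deadline to April 5, 2008.
The other events in the timeline have no effect on the limitation period under the stated rules.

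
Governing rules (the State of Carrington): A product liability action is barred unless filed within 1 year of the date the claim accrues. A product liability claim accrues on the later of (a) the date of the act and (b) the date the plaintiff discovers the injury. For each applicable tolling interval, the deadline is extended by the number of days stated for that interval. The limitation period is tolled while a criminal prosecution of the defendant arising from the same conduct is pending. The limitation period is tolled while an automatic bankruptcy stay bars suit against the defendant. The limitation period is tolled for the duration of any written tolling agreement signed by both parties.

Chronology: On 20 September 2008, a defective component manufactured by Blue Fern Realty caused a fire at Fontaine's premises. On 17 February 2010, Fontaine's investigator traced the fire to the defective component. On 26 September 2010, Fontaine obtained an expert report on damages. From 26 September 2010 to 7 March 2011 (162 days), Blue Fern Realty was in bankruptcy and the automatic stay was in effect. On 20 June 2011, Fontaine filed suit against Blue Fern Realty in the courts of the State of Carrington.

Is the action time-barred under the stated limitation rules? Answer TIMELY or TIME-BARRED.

TIMELY

The claim accrued on 17 February 2010 — the later of the 20 September 2008 act and the 17 February 2010 discovery.
Adding the 1 year base period to 17 February 2010 gives a deadline of 17 February 2011, before any tolling.
The period was tolled for 162 days by the automatic bankruptcy stay (26 September 2010 to 7 March 2011), pushing the deadline to 29 July 2011.
The other events in the timeline have no effect on the limitation period under the stated rules.
Fontaine filed on 20 June 2011, before the 29 July 2011 deadline, so the action is timely.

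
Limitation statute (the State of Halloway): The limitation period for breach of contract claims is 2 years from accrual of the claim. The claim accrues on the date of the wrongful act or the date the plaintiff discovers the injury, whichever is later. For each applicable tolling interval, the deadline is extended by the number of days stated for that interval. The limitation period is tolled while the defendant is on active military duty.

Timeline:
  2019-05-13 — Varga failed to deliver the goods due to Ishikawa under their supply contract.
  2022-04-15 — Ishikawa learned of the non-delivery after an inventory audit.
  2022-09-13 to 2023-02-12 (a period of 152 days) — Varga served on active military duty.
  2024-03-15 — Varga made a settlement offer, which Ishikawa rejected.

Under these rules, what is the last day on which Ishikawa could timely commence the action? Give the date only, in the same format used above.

2024-09-14

The claim accrued on 2022-04-15 — the later of the 2019-05-13 act and the 2022-04-15 discovery.
The untolled deadline — 2 years after 2022-04-15 — is 2024-04-15.
Because the defendant's active military service ran from 2022-09-13 to 2023-02-12, the deadline is extended by 152 days to 2024-09-14.
Nothing else in the chronology tolls or restarts the period.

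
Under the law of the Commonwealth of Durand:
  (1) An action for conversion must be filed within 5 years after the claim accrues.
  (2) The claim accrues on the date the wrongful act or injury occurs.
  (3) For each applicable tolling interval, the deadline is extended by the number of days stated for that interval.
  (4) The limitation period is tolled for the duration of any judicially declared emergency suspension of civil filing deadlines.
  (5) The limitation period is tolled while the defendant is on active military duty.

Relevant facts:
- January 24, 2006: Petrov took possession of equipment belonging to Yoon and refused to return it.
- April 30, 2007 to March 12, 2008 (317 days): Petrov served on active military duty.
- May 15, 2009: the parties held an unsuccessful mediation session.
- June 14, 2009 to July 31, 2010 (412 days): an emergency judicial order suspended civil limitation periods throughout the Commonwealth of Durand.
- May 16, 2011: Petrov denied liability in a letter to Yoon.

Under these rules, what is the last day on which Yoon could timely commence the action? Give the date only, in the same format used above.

January 22, 2013

The claim accrued on January 24, 2006, the date of the act.
Adding the 5 years base period to January 24, 2006 gives a deadline of January 24, 2011, before any tolling.
Because the defendant's active military service ran from April 30, 2007 to March 12, 2008, the deadline is extended by 317 days to December 7, 2011.
The period was tolled for 412 days by the emergency suspension of filing deadlines (June 14, 2009 to July 31, 2010), pushing the deadline to January 22, 2013.
Nothing else in the chronology tolls or restarts the period.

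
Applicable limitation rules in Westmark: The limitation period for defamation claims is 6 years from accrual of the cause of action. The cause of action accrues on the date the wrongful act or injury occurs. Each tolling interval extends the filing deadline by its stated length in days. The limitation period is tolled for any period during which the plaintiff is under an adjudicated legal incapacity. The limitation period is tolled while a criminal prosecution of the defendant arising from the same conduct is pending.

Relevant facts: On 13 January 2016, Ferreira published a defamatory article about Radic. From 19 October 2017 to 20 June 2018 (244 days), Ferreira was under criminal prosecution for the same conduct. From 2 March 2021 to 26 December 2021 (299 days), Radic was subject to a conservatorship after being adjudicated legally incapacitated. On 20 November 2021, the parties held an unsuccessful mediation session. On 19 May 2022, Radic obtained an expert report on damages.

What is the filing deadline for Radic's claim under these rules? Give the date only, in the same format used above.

The claim accrued on 13 January 2016, when the wrongful act occurred.
Adding the 6 years base period to 13 January 2016 gives a deadline of 13 January 2022, before any tolling.
Because the pending criminal prosecution ran from 19 October 2017 to 20 June 2018, the deadline is extended by 244 days to 14 September 2022.
The period was tolled for 299 days by the plaintiff's legal incapacity (2 March 2021 to 26 December 2021), pushing the deadline to 10 July 2023.
None of the other events listed affects the running of the period under the stated rules.

10 July 2023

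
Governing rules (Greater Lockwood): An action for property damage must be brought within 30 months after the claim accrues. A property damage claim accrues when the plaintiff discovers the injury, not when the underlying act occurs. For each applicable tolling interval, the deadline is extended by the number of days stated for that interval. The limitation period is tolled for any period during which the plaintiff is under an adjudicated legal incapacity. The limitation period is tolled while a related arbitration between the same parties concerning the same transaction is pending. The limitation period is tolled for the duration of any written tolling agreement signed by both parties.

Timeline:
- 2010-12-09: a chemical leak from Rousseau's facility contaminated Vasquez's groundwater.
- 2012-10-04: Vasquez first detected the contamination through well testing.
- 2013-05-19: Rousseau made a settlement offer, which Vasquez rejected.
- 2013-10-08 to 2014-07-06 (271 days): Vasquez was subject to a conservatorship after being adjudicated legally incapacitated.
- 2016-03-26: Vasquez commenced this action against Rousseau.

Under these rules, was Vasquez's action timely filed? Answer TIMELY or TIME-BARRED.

Accrual is tied to discovery, so the period began on 2012-10-04 rather than on 2010-12-09 when the act occurred.
The untolled deadline — 30 months after 2012-10-04 — is 2015-04-04.
The period was tolled for 271 days by the plaintiff's legal incapacity (2013-10-08 to 2014-07-06), pushing the deadline to 2015-12-31.
None of the other events listed affects the running of the period under the stated rules.
Vasquez filed on 2016-03-26, after the 2015-12-31 deadline, so the action is time-barred.

TIME-BARRED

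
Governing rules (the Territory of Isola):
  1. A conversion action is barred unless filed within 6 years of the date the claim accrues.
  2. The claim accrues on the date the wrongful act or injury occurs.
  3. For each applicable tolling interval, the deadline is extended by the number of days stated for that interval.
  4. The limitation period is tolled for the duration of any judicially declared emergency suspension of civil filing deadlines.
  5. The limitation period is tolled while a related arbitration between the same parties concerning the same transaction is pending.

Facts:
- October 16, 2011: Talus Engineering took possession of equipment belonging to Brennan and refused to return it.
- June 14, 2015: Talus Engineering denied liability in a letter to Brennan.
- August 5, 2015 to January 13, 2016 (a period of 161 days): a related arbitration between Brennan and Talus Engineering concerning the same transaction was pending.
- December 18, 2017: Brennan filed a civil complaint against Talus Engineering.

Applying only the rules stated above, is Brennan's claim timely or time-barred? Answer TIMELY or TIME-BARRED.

TIMELY

The claim accrued on October 16, 2011, when the wrongful act occurred.
6 years from October 16, 2011 is October 16, 2017.
The pending related arbitration from August 5, 2015 to January 13, 2016 tolled the period for 161 days, extending the deadline to March 26, 2018.
Nothing else in the chronology tolls or restarts the period.
Filing on December 18, 2017 beat the March 26, 2018 deadline — the action is timely.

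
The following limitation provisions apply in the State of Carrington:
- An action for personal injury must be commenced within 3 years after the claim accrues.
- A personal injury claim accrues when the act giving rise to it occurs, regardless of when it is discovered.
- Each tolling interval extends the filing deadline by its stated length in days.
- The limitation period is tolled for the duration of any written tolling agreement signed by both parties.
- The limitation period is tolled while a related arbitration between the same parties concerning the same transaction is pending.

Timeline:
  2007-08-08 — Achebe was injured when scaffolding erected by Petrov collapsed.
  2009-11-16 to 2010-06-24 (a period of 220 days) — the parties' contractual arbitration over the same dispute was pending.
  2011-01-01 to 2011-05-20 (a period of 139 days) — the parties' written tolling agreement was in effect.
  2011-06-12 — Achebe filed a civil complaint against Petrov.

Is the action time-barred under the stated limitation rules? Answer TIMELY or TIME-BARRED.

The limitation period began to run on 2007-08-08.
Adding the 3 years base period to 2007-08-08 gives a deadline of 2010-08-08, before any tolling.
The period was tolled for 220 days by the pending related arbitration (2009-11-16 to 2010-06-24), pushing the deadline to 2011-03-16.
Because the written tolling agreement ran from 2011-01-01 to 2011-05-20, the deadline is extended by 139 days to 2011-08-02.
Achebe filed on 2011-06-12, before the 2011-08-02 deadline, so the action is timely.

TIMELY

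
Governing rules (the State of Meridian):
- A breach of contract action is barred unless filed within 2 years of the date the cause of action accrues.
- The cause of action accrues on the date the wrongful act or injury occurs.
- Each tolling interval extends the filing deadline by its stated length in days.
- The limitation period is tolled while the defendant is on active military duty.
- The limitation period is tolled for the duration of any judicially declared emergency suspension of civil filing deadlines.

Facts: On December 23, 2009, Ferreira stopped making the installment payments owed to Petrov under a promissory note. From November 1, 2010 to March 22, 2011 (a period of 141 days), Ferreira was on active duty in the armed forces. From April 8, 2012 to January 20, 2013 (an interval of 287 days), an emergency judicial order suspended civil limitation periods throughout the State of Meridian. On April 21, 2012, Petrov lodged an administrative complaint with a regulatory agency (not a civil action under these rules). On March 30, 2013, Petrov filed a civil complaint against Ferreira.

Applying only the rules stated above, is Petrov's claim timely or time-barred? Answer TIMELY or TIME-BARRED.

The cause of action accrued on December 23, 2009, the date of the act.
The untolled deadline — 2 years after December 23, 2009 — is December 23, 2011.
The defendant's active military service from November 1, 2010 to March 22, 2011 tolled the period for 141 days, extending the deadline to May 12, 2012.
The emergency suspension of filing deadlines from April 8, 2012 to January 20, 2013 tolled the period for 287 days, extending the deadline to February 23, 2013.
None of the other events listed affects the running of the period under the stated rules.
Filing on March 30, 2013 missed the February 23, 2013 deadline — the action is time-barred.

TIME-BARRED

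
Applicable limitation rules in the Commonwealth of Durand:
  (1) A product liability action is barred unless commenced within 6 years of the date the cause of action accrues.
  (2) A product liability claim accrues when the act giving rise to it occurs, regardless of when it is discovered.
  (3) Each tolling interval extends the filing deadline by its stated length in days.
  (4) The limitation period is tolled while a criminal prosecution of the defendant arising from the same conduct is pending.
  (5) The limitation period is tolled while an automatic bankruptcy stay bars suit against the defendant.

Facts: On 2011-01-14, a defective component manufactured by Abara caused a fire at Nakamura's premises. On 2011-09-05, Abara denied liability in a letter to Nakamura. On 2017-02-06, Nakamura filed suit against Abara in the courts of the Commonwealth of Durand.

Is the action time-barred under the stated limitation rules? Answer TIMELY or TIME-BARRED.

TIME-BARRED

The limitation period began to run on 2011-01-14.
The untolled deadline — 6 years after 2011-01-14 — is 2017-01-14.
Nothing else in the chronology tolls or restarts the period.
The 2017-02-06 filing falls after the 2017-01-14 deadline; the claim is time-barred.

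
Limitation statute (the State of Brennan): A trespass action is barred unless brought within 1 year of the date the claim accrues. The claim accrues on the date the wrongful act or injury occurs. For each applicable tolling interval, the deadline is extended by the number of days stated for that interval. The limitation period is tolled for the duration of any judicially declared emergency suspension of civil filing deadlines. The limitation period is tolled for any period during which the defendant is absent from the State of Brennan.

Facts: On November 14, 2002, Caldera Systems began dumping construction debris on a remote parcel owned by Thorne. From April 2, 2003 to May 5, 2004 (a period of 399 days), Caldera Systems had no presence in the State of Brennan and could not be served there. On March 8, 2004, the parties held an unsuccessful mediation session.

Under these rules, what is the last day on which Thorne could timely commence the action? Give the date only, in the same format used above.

The limitation period began to run on November 14, 2002.
1 year from November 14, 2002 is November 14, 2003.
The defendant's absence from the jurisdiction from April 2, 2003 to May 5, 2004 tolled the period for 399 days, extending the deadline to December 17, 2004.
Nothing else in the chronology tolls or restarts the period.

December 17, 2004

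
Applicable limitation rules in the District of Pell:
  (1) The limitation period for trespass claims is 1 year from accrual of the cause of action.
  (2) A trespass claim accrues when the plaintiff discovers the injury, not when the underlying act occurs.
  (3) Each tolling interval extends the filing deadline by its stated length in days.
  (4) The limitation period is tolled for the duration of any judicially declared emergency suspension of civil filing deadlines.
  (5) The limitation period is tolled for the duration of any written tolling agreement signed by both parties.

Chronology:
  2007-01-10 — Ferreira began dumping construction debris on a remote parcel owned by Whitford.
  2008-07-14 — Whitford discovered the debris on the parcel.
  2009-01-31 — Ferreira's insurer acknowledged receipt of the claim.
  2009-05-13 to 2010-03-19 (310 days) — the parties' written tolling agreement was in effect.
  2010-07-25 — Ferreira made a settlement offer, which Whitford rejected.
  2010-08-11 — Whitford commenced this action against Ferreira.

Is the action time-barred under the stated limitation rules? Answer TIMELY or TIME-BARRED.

TIME-BARRED

Under the discovery rule, the claim accrued on 2008-07-14, when Whitford discovered the injury — not on the 2007-01-10 date of the underlying act.
1 year from 2008-07-14 is 2009-07-14.
Because the written tolling agreement ran from 2009-05-13 to 2010-03-19, the deadline is extended by 310 days to 2010-05-20.
The other events in the timeline have no effect on the limitation period under the stated rules.
The 2010-08-11 filing falls after the 2010-05-20 deadline; the claim is time-barred.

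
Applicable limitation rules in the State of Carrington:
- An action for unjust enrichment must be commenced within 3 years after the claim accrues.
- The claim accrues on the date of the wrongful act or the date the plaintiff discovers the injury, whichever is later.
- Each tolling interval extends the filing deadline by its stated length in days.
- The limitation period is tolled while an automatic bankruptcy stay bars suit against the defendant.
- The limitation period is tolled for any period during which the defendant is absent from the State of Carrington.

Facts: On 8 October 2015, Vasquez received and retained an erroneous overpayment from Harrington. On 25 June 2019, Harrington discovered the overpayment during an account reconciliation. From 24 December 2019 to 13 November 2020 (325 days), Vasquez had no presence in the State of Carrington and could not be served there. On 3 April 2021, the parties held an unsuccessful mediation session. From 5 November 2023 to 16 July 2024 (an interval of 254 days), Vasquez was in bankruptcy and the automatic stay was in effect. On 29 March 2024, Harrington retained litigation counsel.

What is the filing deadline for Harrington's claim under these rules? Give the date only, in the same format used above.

Because discovery on 25 June 2019 post-dates the 8 October 2015 act, accrual under the later-of rule falls on 25 June 2019.
3 years from 25 June 2019 is 25 June 2022.
The defendant's absence from the jurisdiction from 24 December 2019 to 13 November 2020 tolled the period for 325 days, extending the deadline to 16 May 2023.
By the time the automatic bankruptcy stay began on 5 November 2023, the limitation period had already expired on 16 May 2023; that interval cannot revive it.
None of the other events listed affects the running of the period under the stated rules.

16 May 2023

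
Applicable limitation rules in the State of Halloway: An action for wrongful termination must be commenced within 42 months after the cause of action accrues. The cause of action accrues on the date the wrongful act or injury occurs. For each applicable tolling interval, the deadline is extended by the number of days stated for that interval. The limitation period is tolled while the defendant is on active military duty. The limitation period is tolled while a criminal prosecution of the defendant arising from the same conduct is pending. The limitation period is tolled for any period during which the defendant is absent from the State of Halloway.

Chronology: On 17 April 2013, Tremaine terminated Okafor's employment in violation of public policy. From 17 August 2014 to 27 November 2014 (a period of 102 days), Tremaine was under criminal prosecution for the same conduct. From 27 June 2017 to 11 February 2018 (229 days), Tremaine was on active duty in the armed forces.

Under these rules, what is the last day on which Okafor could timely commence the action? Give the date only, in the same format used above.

27 January 2017

The cause of action accrued on 17 April 2013, the date of the act.
Adding the 42 months base period to 17 April 2013 gives a deadline of 17 October 2016, before any tolling.
The pending criminal prosecution from 17 August 2014 to 27 November 2014 tolled the period for 102 days, extending the deadline to 27 January 2017.
The defendant's active military service from 27 June 2017 to 11 February 2018 began after the period had already run on 27 January 2017, so it has no tolling effect.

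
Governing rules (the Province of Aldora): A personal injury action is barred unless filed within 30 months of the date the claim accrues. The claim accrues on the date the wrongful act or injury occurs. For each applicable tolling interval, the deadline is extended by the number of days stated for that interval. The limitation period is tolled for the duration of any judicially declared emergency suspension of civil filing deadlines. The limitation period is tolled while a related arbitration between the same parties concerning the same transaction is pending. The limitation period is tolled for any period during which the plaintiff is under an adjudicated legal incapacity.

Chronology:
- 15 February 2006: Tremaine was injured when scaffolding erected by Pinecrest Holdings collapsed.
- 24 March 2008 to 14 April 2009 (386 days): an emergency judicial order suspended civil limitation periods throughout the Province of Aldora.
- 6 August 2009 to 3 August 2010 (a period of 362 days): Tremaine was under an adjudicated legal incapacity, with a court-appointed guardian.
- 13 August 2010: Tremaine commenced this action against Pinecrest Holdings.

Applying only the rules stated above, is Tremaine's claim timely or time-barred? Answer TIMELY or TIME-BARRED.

TIMELY

The limitation period began to run on 15 February 2006.
30 months from 15 February 2006 is 15 August 2008.
The period was tolled for 386 days by the emergency suspension of filing deadlines (24 March 2008 to 14 April 2009), pushing the deadline to 5 September 2009.
The period was tolled for 362 days by the plaintiff's legal incapacity (6 August 2009 to 3 August 2010), pushing the deadline to 2 September 2010.
The 13 August 2010 filing precedes the 2 September 2010 deadline; the claim is timely.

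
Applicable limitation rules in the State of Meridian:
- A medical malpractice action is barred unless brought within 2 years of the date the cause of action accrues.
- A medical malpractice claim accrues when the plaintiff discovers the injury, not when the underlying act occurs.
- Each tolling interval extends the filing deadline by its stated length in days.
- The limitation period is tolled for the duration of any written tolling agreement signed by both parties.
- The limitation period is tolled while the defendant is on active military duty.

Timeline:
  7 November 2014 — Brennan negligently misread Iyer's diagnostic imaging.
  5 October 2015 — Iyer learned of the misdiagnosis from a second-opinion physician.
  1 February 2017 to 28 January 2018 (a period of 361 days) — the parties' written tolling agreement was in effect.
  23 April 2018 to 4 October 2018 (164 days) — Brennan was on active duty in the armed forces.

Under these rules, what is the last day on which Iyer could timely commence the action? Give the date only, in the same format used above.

Accrual is tied to discovery, so the period began on 5 October 2015 rather than on 7 November 2014 when the act occurred.
Adding the 2 years base period to 5 October 2015 gives a deadline of 5 October 2017, before any tolling.
The written tolling agreement from 1 February 2017 to 28 January 2018 tolled the period for 361 days, extending the deadline to 1 October 2018.
The defendant's active military service from 23 April 2018 to 4 October 2018 tolled the period for 164 days, extending the deadline to 14 March 2019.

14 March 2019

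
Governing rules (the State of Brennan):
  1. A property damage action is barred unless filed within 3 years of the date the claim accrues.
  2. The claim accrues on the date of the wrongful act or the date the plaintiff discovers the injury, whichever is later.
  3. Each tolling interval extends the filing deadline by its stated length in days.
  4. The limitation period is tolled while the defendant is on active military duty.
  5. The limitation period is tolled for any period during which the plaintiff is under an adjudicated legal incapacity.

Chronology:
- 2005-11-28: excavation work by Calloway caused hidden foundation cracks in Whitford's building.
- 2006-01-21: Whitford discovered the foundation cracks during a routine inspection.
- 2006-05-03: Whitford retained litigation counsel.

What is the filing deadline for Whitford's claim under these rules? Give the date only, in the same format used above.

Taking the later of the act (2005-11-28) and discovery (2006-01-21), the claim accrued on 2006-01-21.
Adding the 3 years base period to 2006-01-21 gives a deadline of 2009-01-21, before any tolling.
None of the other events listed affects the running of the period under the stated rules.

2009-01-21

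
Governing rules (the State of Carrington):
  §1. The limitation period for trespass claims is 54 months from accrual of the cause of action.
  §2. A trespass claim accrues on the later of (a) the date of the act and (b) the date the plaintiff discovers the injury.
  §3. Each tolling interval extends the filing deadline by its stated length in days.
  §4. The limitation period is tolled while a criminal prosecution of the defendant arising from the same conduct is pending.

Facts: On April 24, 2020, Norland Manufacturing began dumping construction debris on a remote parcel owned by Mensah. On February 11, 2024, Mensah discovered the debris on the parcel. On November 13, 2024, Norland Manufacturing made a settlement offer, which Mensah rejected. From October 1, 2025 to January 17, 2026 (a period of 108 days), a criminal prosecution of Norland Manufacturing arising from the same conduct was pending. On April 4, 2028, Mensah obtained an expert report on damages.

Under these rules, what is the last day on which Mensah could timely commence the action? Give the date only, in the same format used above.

November 27, 2028

The claim accrued on February 11, 2024 — the later of the April 24, 2020 act and the February 11, 2024 discovery.
Adding the 54 months base period to February 11, 2024 gives a deadline of August 11, 2028, before any tolling.
Because the pending criminal prosecution ran from October 1, 2025 to January 17, 2026, the deadline is extended by 108 days to November 27, 2028.
The other events in the timeline have no effect on the limitation period under the stated rules.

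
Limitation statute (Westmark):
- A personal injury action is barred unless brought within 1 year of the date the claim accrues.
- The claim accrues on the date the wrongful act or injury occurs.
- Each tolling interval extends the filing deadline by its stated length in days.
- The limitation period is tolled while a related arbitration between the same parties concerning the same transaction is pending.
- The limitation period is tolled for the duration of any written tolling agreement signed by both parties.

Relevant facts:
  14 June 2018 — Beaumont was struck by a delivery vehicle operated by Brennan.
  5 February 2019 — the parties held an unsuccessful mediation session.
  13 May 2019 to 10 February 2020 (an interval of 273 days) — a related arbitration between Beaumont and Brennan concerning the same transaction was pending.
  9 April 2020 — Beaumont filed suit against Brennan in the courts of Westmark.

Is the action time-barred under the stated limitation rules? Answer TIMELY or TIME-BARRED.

TIME-BARRED

The claim accrued on 14 June 2018, the date of the act.
The untolled deadline — 1 year after 14 June 2018 — is 14 June 2019.
The period was tolled for 273 days by the pending related arbitration (13 May 2019 to 10 February 2020), pushing the deadline to 13 March 2020.
Nothing else in the chronology tolls or restarts the period.
Filing on 9 April 2020 missed the 13 March 2020 deadline — the action is time-barred.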